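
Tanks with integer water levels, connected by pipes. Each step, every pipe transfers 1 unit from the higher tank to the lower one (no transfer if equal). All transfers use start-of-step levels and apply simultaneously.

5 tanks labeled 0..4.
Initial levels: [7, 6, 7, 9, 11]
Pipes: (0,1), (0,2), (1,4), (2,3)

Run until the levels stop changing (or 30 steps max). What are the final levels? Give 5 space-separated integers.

Step 1: flows [0->1,0=2,4->1,3->2] -> levels [6 8 8 8 10]
Step 2: flows [1->0,2->0,4->1,2=3] -> levels [8 8 7 8 9]
Step 3: flows [0=1,0->2,4->1,3->2] -> levels [7 9 9 7 8]
Step 4: flows [1->0,2->0,1->4,2->3] -> levels [9 7 7 8 9]
Step 5: flows [0->1,0->2,4->1,3->2] -> levels [7 9 9 7 8]
  -> period-2 cycle: step 5 state = step 3 state; never stabilizes
  -> state at step 30: (30-3) mod 2 = 1, same as step 4 -> [9 7 7 8 9]

Answer: 9 7 7 8 9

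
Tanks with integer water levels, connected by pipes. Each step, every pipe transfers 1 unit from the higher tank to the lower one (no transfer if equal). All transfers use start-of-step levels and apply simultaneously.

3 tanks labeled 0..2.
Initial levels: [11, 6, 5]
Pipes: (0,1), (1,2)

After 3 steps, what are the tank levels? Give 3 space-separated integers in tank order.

Answer: 8 7 7

Derivation:
Step 1: flows [0->1,1->2] -> levels [10 6 6]
Step 2: flows [0->1,1=2] -> levels [9 7 6]
Step 3: flows [0->1,1->2] -> levels [8 7 7]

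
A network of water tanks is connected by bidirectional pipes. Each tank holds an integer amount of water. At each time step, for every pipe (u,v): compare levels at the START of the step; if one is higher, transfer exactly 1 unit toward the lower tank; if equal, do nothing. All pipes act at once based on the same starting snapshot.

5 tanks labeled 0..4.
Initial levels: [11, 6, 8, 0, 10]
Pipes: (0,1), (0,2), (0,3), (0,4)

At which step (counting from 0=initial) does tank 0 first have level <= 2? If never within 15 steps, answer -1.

Step 1: flows [0->1,0->2,0->3,0->4] -> levels [7 7 9 1 11]
Step 2: flows [0=1,2->0,0->3,4->0] -> levels [8 7 8 2 10]
Step 3: flows [0->1,0=2,0->3,4->0] -> levels [7 8 8 3 9]
Step 4: flows [1->0,2->0,0->3,4->0] -> levels [9 7 7 4 8]
Step 5: flows [0->1,0->2,0->3,0->4] -> levels [5 8 8 5 9]
Step 6: flows [1->0,2->0,0=3,4->0] -> levels [8 7 7 5 8]
Step 7: flows [0->1,0->2,0->3,0=4] -> levels [5 8 8 6 8]
Step 8: flows [1->0,2->0,3->0,4->0] -> levels [9 7 7 5 7]
Step 9: flows [0->1,0->2,0->3,0->4] -> levels [5 8 8 6 8]
  -> period-2 cycle (repeats step 7); tank 0 never drops to <=2
Tank 0 never reaches <=2 within 15 steps

Answer: -1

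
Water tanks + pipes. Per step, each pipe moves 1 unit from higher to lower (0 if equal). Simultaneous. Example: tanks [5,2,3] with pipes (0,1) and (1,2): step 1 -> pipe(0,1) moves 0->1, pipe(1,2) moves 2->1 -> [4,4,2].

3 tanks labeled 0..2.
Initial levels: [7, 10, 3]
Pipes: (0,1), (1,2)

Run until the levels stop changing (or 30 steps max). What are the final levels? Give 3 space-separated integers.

Step 1: flows [1->0,1->2] -> levels [8 8 4]
Step 2: flows [0=1,1->2] -> levels [8 7 5]
Step 3: flows [0->1,1->2] -> levels [7 7 6]
Step 4: flows [0=1,1->2] -> levels [7 6 7]
Step 5: flows [0->1,2->1] -> levels [6 8 6]
Step 6: flows [1->0,1->2] -> levels [7 6 7]
  -> period-2 cycle: step 6 state = step 4 state; never stabilizes
  -> state at step 30: (30-4) mod 2 = 0, same as step 4 -> [7 6 7]

Answer: 7 6 7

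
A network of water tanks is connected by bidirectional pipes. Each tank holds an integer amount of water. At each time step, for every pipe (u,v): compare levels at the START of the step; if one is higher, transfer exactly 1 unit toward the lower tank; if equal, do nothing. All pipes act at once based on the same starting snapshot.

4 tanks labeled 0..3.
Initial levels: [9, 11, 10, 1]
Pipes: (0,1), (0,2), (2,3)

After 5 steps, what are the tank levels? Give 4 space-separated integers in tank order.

Answer: 8 9 8 6

Derivation:
Step 1: flows [1->0,2->0,2->3] -> levels [11 10 8 2]
Step 2: flows [0->1,0->2,2->3] -> levels [9 11 8 3]
Step 3: flows [1->0,0->2,2->3] -> levels [9 10 8 4]
Step 4: flows [1->0,0->2,2->3] -> levels [9 9 8 5]
Step 5: flows [0=1,0->2,2->3] -> levels [8 9 8 6]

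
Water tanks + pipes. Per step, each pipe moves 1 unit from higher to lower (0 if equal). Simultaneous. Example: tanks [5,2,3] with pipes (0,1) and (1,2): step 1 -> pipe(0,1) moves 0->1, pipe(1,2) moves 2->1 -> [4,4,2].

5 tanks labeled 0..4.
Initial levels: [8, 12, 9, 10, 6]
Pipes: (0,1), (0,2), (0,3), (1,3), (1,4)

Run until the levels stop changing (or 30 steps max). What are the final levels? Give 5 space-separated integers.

Answer: 8 11 9 9 8

Derivation:
Step 1: flows [1->0,2->0,3->0,1->3,1->4] -> levels [11 9 8 10 7]
Step 2: flows [0->1,0->2,0->3,3->1,1->4] -> levels [8 10 9 10 8]
Step 3: flows [1->0,2->0,3->0,1=3,1->4] -> levels [11 8 8 9 9]
Step 4: flows [0->1,0->2,0->3,3->1,4->1] -> levels [8 11 9 9 8]
Step 5: flows [1->0,2->0,3->0,1->3,1->4] -> levels [11 8 8 9 9]
  -> period-2 cycle: step 5 state = step 3 state; never stabilizes
  -> state at step 30: (30-3) mod 2 = 1, same as step 4 -> [8 11 9 9 8]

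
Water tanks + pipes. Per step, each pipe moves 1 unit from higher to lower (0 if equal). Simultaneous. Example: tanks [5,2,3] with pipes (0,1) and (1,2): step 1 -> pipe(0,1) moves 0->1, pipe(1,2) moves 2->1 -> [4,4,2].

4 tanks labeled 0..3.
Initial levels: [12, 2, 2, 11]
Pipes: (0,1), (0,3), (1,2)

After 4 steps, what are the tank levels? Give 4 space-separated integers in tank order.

Answer: 9 4 4 10

Derivation:
Step 1: flows [0->1,0->3,1=2] -> levels [10 3 2 12]
Step 2: flows [0->1,3->0,1->2] -> levels [10 3 3 11]
Step 3: flows [0->1,3->0,1=2] -> levels [10 4 3 10]
Step 4: flows [0->1,0=3,1->2] -> levels [9 4 4 10]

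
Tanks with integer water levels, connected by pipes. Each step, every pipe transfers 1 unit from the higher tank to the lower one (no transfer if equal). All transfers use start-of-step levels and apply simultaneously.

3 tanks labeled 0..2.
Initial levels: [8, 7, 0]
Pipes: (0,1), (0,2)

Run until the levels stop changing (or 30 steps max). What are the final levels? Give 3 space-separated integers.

Step 1: flows [0->1,0->2] -> levels [6 8 1]
Step 2: flows [1->0,0->2] -> levels [6 7 2]
Step 3: flows [1->0,0->2] -> levels [6 6 3]
Step 4: flows [0=1,0->2] -> levels [5 6 4]
Step 5: flows [1->0,0->2] -> levels [5 5 5]
Step 6: flows [0=1,0=2] -> levels [5 5 5]
  -> stable (no change)

Answer: 5 5 5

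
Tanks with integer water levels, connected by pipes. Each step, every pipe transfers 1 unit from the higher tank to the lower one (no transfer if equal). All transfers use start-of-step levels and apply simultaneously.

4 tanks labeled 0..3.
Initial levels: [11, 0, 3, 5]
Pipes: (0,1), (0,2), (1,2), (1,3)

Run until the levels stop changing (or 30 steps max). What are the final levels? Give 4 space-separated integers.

Step 1: flows [0->1,0->2,2->1,3->1] -> levels [9 3 3 4]
Step 2: flows [0->1,0->2,1=2,3->1] -> levels [7 5 4 3]
Step 3: flows [0->1,0->2,1->2,1->3] -> levels [5 4 6 4]
Step 4: flows [0->1,2->0,2->1,1=3] -> levels [5 6 4 4]
Step 5: flows [1->0,0->2,1->2,1->3] -> levels [5 3 6 5]
Step 6: flows [0->1,2->0,2->1,3->1] -> levels [5 6 4 4]
  -> period-2 cycle: step 6 state = step 4 state; never stabilizes
  -> state at step 30: (30-4) mod 2 = 0, same as step 4 -> [5 6 4 4]

Answer: 5 6 4 4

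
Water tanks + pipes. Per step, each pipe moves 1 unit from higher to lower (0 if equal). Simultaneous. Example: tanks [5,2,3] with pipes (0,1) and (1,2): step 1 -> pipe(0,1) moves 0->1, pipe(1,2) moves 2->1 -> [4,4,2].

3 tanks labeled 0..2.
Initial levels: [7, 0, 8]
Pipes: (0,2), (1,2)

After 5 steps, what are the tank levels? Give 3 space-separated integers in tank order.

Step 1: flows [2->0,2->1] -> levels [8 1 6]
Step 2: flows [0->2,2->1] -> levels [7 2 6]
Step 3: flows [0->2,2->1] -> levels [6 3 6]
Step 4: flows [0=2,2->1] -> levels [6 4 5]
Step 5: flows [0->2,2->1] -> levels [5 5 5]

Answer: 5 5 5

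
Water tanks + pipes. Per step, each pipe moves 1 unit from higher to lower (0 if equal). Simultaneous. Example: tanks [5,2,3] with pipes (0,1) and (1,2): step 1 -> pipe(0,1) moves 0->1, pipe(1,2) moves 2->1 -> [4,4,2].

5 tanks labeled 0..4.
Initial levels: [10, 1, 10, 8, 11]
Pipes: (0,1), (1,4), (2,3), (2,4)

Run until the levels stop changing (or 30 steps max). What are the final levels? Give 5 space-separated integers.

Step 1: flows [0->1,4->1,2->3,4->2] -> levels [9 3 10 9 9]
Step 2: flows [0->1,4->1,2->3,2->4] -> levels [8 5 8 10 9]
Step 3: flows [0->1,4->1,3->2,4->2] -> levels [7 7 10 9 7]
Step 4: flows [0=1,1=4,2->3,2->4] -> levels [7 7 8 10 8]
Step 5: flows [0=1,4->1,3->2,2=4] -> levels [7 8 9 9 7]
Step 6: flows [1->0,1->4,2=3,2->4] -> levels [8 6 8 9 9]
Step 7: flows [0->1,4->1,3->2,4->2] -> levels [7 8 10 8 7]
Step 8: flows [1->0,1->4,2->3,2->4] -> levels [8 6 8 9 9]
  -> period-2 cycle: step 8 state = step 6 state; never stabilizes
  -> state at step 30: (30-6) mod 2 = 0, same as step 6 -> [8 6 8 9 9]

Answer: 8 6 8 9 9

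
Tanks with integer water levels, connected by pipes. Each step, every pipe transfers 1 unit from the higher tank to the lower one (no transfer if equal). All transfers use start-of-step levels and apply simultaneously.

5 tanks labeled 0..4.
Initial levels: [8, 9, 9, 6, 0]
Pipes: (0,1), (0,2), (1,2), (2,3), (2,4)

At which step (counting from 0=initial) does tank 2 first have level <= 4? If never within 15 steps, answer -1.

Answer: 5

Derivation:
Step 1: flows [1->0,2->0,1=2,2->3,2->4] -> levels [10 8 6 7 1]
Step 2: flows [0->1,0->2,1->2,3->2,2->4] -> levels [8 8 8 6 2]
Step 3: flows [0=1,0=2,1=2,2->3,2->4] -> levels [8 8 6 7 3]
Step 4: flows [0=1,0->2,1->2,3->2,2->4] -> levels [7 7 8 6 4]
Step 5: flows [0=1,2->0,2->1,2->3,2->4] -> levels [8 8 4 7 5]
Tank 2 first reaches <=4 at step 5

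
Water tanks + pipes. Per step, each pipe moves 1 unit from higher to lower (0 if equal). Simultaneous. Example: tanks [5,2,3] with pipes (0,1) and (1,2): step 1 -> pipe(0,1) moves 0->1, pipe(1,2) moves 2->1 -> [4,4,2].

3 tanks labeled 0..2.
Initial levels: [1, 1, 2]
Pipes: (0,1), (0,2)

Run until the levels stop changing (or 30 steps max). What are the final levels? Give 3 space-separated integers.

Answer: 0 2 2

Derivation:
Step 1: flows [0=1,2->0] -> levels [2 1 1]
Step 2: flows [0->1,0->2] -> levels [0 2 2]
Step 3: flows [1->0,2->0] -> levels [2 1 1]
  -> period-2 cycle: step 3 state = step 1 state; never stabilizes
  -> state at step 30: (30-1) mod 2 = 1, same as step 2 -> [0 2 2]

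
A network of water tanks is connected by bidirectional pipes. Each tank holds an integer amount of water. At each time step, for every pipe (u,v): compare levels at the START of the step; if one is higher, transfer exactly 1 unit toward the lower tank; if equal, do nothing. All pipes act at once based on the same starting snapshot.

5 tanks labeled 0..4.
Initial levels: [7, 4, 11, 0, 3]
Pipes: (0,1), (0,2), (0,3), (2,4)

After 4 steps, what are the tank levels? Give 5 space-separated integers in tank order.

Step 1: flows [0->1,2->0,0->3,2->4] -> levels [6 5 9 1 4]
Step 2: flows [0->1,2->0,0->3,2->4] -> levels [5 6 7 2 5]
Step 3: flows [1->0,2->0,0->3,2->4] -> levels [6 5 5 3 6]
Step 4: flows [0->1,0->2,0->3,4->2] -> levels [3 6 7 4 5]

Answer: 3 6 7 4 5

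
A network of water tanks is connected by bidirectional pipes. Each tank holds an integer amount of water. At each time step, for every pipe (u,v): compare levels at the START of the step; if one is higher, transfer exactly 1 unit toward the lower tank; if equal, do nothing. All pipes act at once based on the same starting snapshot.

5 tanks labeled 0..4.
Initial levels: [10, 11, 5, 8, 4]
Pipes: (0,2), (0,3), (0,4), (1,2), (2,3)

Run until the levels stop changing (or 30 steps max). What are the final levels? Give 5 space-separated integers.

Step 1: flows [0->2,0->3,0->4,1->2,3->2] -> levels [7 10 8 8 5]
Step 2: flows [2->0,3->0,0->4,1->2,2=3] -> levels [8 9 8 7 6]
Step 3: flows [0=2,0->3,0->4,1->2,2->3] -> levels [6 8 8 9 7]
Step 4: flows [2->0,3->0,4->0,1=2,3->2] -> levels [9 8 8 7 6]
Step 5: flows [0->2,0->3,0->4,1=2,2->3] -> levels [6 8 8 9 7]
  -> period-2 cycle: step 5 state = step 3 state; never stabilizes
  -> state at step 30: (30-3) mod 2 = 1, same as step 4 -> [9 8 8 7 6]

Answer: 9 8 8 7 6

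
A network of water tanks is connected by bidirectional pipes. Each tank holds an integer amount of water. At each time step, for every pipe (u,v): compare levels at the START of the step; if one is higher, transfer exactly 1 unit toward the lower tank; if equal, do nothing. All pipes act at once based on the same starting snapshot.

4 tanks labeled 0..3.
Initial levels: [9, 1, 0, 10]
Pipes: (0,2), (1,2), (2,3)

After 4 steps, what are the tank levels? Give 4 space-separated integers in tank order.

Step 1: flows [0->2,1->2,3->2] -> levels [8 0 3 9]
Step 2: flows [0->2,2->1,3->2] -> levels [7 1 4 8]
Step 3: flows [0->2,2->1,3->2] -> levels [6 2 5 7]
Step 4: flows [0->2,2->1,3->2] -> levels [5 3 6 6]

Answer: 5 3 6 6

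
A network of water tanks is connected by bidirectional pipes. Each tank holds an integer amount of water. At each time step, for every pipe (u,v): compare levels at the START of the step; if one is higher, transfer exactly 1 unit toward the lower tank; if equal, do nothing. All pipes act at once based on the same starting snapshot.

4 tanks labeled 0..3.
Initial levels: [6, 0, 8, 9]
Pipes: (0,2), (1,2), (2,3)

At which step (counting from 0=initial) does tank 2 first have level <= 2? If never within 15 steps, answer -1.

Step 1: flows [2->0,2->1,3->2] -> levels [7 1 7 8]
Step 2: flows [0=2,2->1,3->2] -> levels [7 2 7 7]
Step 3: flows [0=2,2->1,2=3] -> levels [7 3 6 7]
Step 4: flows [0->2,2->1,3->2] -> levels [6 4 7 6]
Step 5: flows [2->0,2->1,2->3] -> levels [7 5 4 7]
Step 6: flows [0->2,1->2,3->2] -> levels [6 4 7 6]
  -> period-2 cycle (repeats step 4); tank 2 never drops to <=2
Tank 2 never reaches <=2 within 15 steps

Answer: -1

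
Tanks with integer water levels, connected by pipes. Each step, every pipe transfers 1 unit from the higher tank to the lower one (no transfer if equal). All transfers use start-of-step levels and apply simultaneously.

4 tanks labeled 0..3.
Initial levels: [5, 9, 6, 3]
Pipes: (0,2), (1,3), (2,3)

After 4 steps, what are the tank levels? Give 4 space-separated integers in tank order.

Answer: 5 7 6 5

Derivation:
Step 1: flows [2->0,1->3,2->3] -> levels [6 8 4 5]
Step 2: flows [0->2,1->3,3->2] -> levels [5 7 6 5]
Step 3: flows [2->0,1->3,2->3] -> levels [6 6 4 7]
Step 4: flows [0->2,3->1,3->2] -> levels [5 7 6 5]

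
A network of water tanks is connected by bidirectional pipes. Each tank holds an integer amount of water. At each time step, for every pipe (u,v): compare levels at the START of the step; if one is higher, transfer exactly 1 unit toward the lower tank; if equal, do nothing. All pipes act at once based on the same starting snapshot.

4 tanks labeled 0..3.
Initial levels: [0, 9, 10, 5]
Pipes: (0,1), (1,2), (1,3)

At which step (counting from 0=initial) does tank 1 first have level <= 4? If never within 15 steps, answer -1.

Answer: 6

Derivation:
Step 1: flows [1->0,2->1,1->3] -> levels [1 8 9 6]
Step 2: flows [1->0,2->1,1->3] -> levels [2 7 8 7]
Step 3: flows [1->0,2->1,1=3] -> levels [3 7 7 7]
Step 4: flows [1->0,1=2,1=3] -> levels [4 6 7 7]
Step 5: flows [1->0,2->1,3->1] -> levels [5 7 6 6]
Step 6: flows [1->0,1->2,1->3] -> levels [6 4 7 7]
Tank 1 first reaches <=4 at step 6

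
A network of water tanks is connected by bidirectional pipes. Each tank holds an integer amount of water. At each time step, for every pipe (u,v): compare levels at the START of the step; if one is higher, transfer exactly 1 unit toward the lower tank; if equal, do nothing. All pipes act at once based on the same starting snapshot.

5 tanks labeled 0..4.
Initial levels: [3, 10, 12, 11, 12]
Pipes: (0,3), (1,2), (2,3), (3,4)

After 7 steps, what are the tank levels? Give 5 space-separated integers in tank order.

Answer: 8 11 9 11 9

Derivation:
Step 1: flows [3->0,2->1,2->3,4->3] -> levels [4 11 10 12 11]
Step 2: flows [3->0,1->2,3->2,3->4] -> levels [5 10 12 9 12]
Step 3: flows [3->0,2->1,2->3,4->3] -> levels [6 11 10 10 11]
Step 4: flows [3->0,1->2,2=3,4->3] -> levels [7 10 11 10 10]
Step 5: flows [3->0,2->1,2->3,3=4] -> levels [8 11 9 10 10]
Step 6: flows [3->0,1->2,3->2,3=4] -> levels [9 10 11 8 10]
Step 7: flows [0->3,2->1,2->3,4->3] -> levels [8 11 9 11 9]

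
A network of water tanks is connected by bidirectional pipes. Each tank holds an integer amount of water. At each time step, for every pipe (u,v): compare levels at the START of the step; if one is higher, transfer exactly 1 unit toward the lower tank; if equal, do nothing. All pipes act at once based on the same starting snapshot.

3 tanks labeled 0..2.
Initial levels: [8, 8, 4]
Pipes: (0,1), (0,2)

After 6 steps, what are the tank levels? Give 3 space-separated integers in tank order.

Step 1: flows [0=1,0->2] -> levels [7 8 5]
Step 2: flows [1->0,0->2] -> levels [7 7 6]
Step 3: flows [0=1,0->2] -> levels [6 7 7]
Step 4: flows [1->0,2->0] -> levels [8 6 6]
Step 5: flows [0->1,0->2] -> levels [6 7 7]
  -> period-2 cycle: step 5 state = step 3 state
  -> state at step 6: (6-3) mod 2 = 1, same as step 4 -> [8 6 6]

Answer: 8 6 6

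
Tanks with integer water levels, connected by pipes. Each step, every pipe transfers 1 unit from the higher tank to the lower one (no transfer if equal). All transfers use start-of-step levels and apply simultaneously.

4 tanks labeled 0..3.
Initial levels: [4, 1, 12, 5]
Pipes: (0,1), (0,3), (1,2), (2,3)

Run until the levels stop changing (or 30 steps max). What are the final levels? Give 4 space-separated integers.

Answer: 4 7 4 7

Derivation:
Step 1: flows [0->1,3->0,2->1,2->3] -> levels [4 3 10 5]
Step 2: flows [0->1,3->0,2->1,2->3] -> levels [4 5 8 5]
Step 3: flows [1->0,3->0,2->1,2->3] -> levels [6 5 6 5]
Step 4: flows [0->1,0->3,2->1,2->3] -> levels [4 7 4 7]
Step 5: flows [1->0,3->0,1->2,3->2] -> levels [6 5 6 5]
  -> period-2 cycle: step 5 state = step 3 state; never stabilizes
  -> state at step 30: (30-3) mod 2 = 1, same as step 4 -> [4 7 4 7]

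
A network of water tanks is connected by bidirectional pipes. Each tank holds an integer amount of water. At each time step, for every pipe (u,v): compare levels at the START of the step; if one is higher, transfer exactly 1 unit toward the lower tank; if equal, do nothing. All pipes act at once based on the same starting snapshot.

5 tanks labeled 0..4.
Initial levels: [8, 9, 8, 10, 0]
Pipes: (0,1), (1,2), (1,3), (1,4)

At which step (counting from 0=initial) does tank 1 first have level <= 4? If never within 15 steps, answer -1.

Step 1: flows [1->0,1->2,3->1,1->4] -> levels [9 7 9 9 1]
Step 2: flows [0->1,2->1,3->1,1->4] -> levels [8 9 8 8 2]
Step 3: flows [1->0,1->2,1->3,1->4] -> levels [9 5 9 9 3]
Step 4: flows [0->1,2->1,3->1,1->4] -> levels [8 7 8 8 4]
Step 5: flows [0->1,2->1,3->1,1->4] -> levels [7 9 7 7 5]
Step 6: flows [1->0,1->2,1->3,1->4] -> levels [8 5 8 8 6]
Step 7: flows [0->1,2->1,3->1,4->1] -> levels [7 9 7 7 5]
  -> period-2 cycle (repeats step 5); tank 1 never drops to <=4
Tank 1 never reaches <=4 within 15 steps

Answer: -1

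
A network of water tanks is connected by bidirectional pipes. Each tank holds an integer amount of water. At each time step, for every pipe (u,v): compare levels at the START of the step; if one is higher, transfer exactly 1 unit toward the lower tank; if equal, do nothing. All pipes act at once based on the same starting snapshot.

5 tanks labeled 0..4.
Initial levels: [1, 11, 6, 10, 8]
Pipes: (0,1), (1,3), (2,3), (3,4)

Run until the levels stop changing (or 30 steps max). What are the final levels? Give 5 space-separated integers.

Step 1: flows [1->0,1->3,3->2,3->4] -> levels [2 9 7 9 9]
Step 2: flows [1->0,1=3,3->2,3=4] -> levels [3 8 8 8 9]
Step 3: flows [1->0,1=3,2=3,4->3] -> levels [4 7 8 9 8]
Step 4: flows [1->0,3->1,3->2,3->4] -> levels [5 7 9 6 9]
Step 5: flows [1->0,1->3,2->3,4->3] -> levels [6 5 8 9 8]
Step 6: flows [0->1,3->1,3->2,3->4] -> levels [5 7 9 6 9]
  -> period-2 cycle: step 6 state = step 4 state; never stabilizes
  -> state at step 30: (30-4) mod 2 = 0, same as step 4 -> [5 7 9 6 9]

Answer: 5 7 9 6 9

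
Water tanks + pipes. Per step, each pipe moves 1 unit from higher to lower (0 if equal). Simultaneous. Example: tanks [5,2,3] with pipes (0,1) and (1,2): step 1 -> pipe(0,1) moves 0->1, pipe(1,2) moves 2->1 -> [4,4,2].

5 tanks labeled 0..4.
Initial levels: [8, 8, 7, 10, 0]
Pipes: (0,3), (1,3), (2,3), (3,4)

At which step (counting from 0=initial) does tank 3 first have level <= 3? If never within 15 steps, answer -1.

Answer: -1

Derivation:
Step 1: flows [3->0,3->1,3->2,3->4] -> levels [9 9 8 6 1]
Step 2: flows [0->3,1->3,2->3,3->4] -> levels [8 8 7 8 2]
Step 3: flows [0=3,1=3,3->2,3->4] -> levels [8 8 8 6 3]
Step 4: flows [0->3,1->3,2->3,3->4] -> levels [7 7 7 8 4]
Step 5: flows [3->0,3->1,3->2,3->4] -> levels [8 8 8 4 5]
Step 6: flows [0->3,1->3,2->3,4->3] -> levels [7 7 7 8 4]
  -> period-2 cycle (repeats step 4); tank 3 never drops to <=3
Tank 3 never reaches <=3 within 15 steps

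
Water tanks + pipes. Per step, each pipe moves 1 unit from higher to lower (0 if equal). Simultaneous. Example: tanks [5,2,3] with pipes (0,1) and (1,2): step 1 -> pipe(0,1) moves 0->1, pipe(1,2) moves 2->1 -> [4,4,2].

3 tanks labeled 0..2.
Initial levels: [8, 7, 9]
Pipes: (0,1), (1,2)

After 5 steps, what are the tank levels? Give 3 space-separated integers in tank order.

Answer: 7 9 8

Derivation:
Step 1: flows [0->1,2->1] -> levels [7 9 8]
Step 2: flows [1->0,1->2] -> levels [8 7 9]
  -> period-2 cycle: step 2 state = step 0 state
  -> state at step 5: (5-0) mod 2 = 1, same as step 1 -> [7 9 8]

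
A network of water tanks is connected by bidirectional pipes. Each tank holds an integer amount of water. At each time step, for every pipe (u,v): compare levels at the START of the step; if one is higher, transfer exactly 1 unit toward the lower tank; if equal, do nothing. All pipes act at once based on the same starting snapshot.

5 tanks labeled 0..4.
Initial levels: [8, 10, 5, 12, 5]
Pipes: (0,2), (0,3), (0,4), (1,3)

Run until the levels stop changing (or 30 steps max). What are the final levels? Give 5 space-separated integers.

Step 1: flows [0->2,3->0,0->4,3->1] -> levels [7 11 6 10 6]
Step 2: flows [0->2,3->0,0->4,1->3] -> levels [6 10 7 10 7]
Step 3: flows [2->0,3->0,4->0,1=3] -> levels [9 10 6 9 6]
Step 4: flows [0->2,0=3,0->4,1->3] -> levels [7 9 7 10 7]
Step 5: flows [0=2,3->0,0=4,3->1] -> levels [8 10 7 8 7]
Step 6: flows [0->2,0=3,0->4,1->3] -> levels [6 9 8 9 8]
Step 7: flows [2->0,3->0,4->0,1=3] -> levels [9 9 7 8 7]
Step 8: flows [0->2,0->3,0->4,1->3] -> levels [6 8 8 10 8]
Step 9: flows [2->0,3->0,4->0,3->1] -> levels [9 9 7 8 7]
  -> period-2 cycle: step 9 state = step 7 state; never stabilizes
  -> state at step 30: (30-7) mod 2 = 1, same as step 8 -> [6 8 8 10 8]

Answer: 6 8 8 10 8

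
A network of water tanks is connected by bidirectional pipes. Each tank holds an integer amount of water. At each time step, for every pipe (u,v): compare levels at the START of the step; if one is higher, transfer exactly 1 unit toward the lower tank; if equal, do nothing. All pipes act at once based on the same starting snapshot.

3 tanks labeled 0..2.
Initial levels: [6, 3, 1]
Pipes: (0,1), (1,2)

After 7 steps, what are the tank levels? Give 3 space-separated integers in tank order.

Answer: 3 4 3

Derivation:
Step 1: flows [0->1,1->2] -> levels [5 3 2]
Step 2: flows [0->1,1->2] -> levels [4 3 3]
Step 3: flows [0->1,1=2] -> levels [3 4 3]
Step 4: flows [1->0,1->2] -> levels [4 2 4]
Step 5: flows [0->1,2->1] -> levels [3 4 3]
  -> period-2 cycle: step 5 state = step 3 state
  -> state at step 7: (7-3) mod 2 = 0, same as step 3 -> [3 4 3]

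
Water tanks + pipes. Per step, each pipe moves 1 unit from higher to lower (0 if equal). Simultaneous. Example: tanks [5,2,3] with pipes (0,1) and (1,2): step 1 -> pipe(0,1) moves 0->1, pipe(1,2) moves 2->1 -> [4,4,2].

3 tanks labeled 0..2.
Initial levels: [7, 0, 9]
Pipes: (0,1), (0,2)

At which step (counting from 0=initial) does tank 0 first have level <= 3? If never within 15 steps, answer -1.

Answer: -1

Derivation:
Step 1: flows [0->1,2->0] -> levels [7 1 8]
Step 2: flows [0->1,2->0] -> levels [7 2 7]
Step 3: flows [0->1,0=2] -> levels [6 3 7]
Step 4: flows [0->1,2->0] -> levels [6 4 6]
Step 5: flows [0->1,0=2] -> levels [5 5 6]
Step 6: flows [0=1,2->0] -> levels [6 5 5]
Step 7: flows [0->1,0->2] -> levels [4 6 6]
Step 8: flows [1->0,2->0] -> levels [6 5 5]
  -> period-2 cycle (repeats step 6); tank 0 never drops to <=3
Tank 0 never reaches <=3 within 15 steps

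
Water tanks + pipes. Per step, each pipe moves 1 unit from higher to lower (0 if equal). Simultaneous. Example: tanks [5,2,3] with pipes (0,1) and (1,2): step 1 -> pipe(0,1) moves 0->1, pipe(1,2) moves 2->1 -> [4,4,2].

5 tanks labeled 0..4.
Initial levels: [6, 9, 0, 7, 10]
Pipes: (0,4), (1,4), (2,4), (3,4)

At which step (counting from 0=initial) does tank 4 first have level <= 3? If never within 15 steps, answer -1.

Answer: -1

Derivation:
Step 1: flows [4->0,4->1,4->2,4->3] -> levels [7 10 1 8 6]
Step 2: flows [0->4,1->4,4->2,3->4] -> levels [6 9 2 7 8]
Step 3: flows [4->0,1->4,4->2,4->3] -> levels [7 8 3 8 6]
Step 4: flows [0->4,1->4,4->2,3->4] -> levels [6 7 4 7 8]
Step 5: flows [4->0,4->1,4->2,4->3] -> levels [7 8 5 8 4]
Step 6: flows [0->4,1->4,2->4,3->4] -> levels [6 7 4 7 8]
  -> period-2 cycle (repeats step 4); tank 4 never drops to <=3
Tank 4 never reaches <=3 within 15 steps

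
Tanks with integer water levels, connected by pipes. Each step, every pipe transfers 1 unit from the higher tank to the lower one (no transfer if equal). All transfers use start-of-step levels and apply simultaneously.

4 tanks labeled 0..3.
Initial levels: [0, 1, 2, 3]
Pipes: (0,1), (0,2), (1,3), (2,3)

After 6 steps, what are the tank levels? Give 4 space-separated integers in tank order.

Step 1: flows [1->0,2->0,3->1,3->2] -> levels [2 1 2 1]
Step 2: flows [0->1,0=2,1=3,2->3] -> levels [1 2 1 2]
Step 3: flows [1->0,0=2,1=3,3->2] -> levels [2 1 2 1]
  -> period-2 cycle: step 3 state = step 1 state
  -> state at step 6: (6-1) mod 2 = 1, same as step 2 -> [1 2 1 2]

Answer: 1 2 1 2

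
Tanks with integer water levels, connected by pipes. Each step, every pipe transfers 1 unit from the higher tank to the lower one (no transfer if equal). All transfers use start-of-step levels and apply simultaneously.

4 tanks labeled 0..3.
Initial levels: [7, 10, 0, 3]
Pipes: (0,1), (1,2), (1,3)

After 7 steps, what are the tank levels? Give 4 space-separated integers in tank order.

Step 1: flows [1->0,1->2,1->3] -> levels [8 7 1 4]
Step 2: flows [0->1,1->2,1->3] -> levels [7 6 2 5]
Step 3: flows [0->1,1->2,1->3] -> levels [6 5 3 6]
Step 4: flows [0->1,1->2,3->1] -> levels [5 6 4 5]
Step 5: flows [1->0,1->2,1->3] -> levels [6 3 5 6]
Step 6: flows [0->1,2->1,3->1] -> levels [5 6 4 5]
  -> period-2 cycle: step 6 state = step 4 state
  -> state at step 7: (7-4) mod 2 = 1, same as step 5 -> [6 3 5 6]

Answer: 6 3 5 6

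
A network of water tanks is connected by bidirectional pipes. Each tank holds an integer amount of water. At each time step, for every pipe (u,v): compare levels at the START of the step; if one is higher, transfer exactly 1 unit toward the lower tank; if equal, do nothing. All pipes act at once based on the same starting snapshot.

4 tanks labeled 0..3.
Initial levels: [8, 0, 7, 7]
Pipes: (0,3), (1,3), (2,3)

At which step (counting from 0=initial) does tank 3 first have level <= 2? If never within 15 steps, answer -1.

Answer: -1

Derivation:
Step 1: flows [0->3,3->1,2=3] -> levels [7 1 7 7]
Step 2: flows [0=3,3->1,2=3] -> levels [7 2 7 6]
Step 3: flows [0->3,3->1,2->3] -> levels [6 3 6 7]
Step 4: flows [3->0,3->1,3->2] -> levels [7 4 7 4]
Step 5: flows [0->3,1=3,2->3] -> levels [6 4 6 6]
Step 6: flows [0=3,3->1,2=3] -> levels [6 5 6 5]
Step 7: flows [0->3,1=3,2->3] -> levels [5 5 5 7]
Step 8: flows [3->0,3->1,3->2] -> levels [6 6 6 4]
Step 9: flows [0->3,1->3,2->3] -> levels [5 5 5 7]
  -> period-2 cycle (repeats step 7); tank 3 never drops to <=2
Tank 3 never reaches <=2 within 15 steps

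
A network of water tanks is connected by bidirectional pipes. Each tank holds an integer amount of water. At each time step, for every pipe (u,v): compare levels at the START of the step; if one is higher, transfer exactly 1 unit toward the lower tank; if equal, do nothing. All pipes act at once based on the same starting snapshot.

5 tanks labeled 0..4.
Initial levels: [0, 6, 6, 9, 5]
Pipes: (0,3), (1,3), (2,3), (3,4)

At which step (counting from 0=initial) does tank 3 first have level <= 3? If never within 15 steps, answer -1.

Answer: 3

Derivation:
Step 1: flows [3->0,3->1,3->2,3->4] -> levels [1 7 7 5 6]
Step 2: flows [3->0,1->3,2->3,4->3] -> levels [2 6 6 7 5]
Step 3: flows [3->0,3->1,3->2,3->4] -> levels [3 7 7 3 6]
Tank 3 first reaches <=3 at step 3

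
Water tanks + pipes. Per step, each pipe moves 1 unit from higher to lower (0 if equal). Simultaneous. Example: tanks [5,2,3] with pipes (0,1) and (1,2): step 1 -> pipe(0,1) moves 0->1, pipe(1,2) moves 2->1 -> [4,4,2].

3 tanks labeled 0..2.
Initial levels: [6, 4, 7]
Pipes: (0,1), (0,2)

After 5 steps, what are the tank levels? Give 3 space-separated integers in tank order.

Answer: 7 5 5

Derivation:
Step 1: flows [0->1,2->0] -> levels [6 5 6]
Step 2: flows [0->1,0=2] -> levels [5 6 6]
Step 3: flows [1->0,2->0] -> levels [7 5 5]
Step 4: flows [0->1,0->2] -> levels [5 6 6]
  -> period-2 cycle: step 4 state = step 2 state
  -> state at step 5: (5-2) mod 2 = 1, same as step 3 -> [7 5 5]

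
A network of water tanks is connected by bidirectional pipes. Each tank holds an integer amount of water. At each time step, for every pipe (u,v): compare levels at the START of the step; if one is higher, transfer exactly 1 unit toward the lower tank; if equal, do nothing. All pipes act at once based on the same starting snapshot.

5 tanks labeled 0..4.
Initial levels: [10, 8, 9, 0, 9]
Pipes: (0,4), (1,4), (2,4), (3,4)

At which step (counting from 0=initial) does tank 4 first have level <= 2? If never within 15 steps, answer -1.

Answer: -1

Derivation:
Step 1: flows [0->4,4->1,2=4,4->3] -> levels [9 9 9 1 8]
Step 2: flows [0->4,1->4,2->4,4->3] -> levels [8 8 8 2 10]
Step 3: flows [4->0,4->1,4->2,4->3] -> levels [9 9 9 3 6]
Step 4: flows [0->4,1->4,2->4,4->3] -> levels [8 8 8 4 8]
Step 5: flows [0=4,1=4,2=4,4->3] -> levels [8 8 8 5 7]
Step 6: flows [0->4,1->4,2->4,4->3] -> levels [7 7 7 6 9]
Step 7: flows [4->0,4->1,4->2,4->3] -> levels [8 8 8 7 5]
Step 8: flows [0->4,1->4,2->4,3->4] -> levels [7 7 7 6 9]
  -> period-2 cycle (repeats step 6); tank 4 never drops to <=2
Tank 4 never reaches <=2 within 15 steps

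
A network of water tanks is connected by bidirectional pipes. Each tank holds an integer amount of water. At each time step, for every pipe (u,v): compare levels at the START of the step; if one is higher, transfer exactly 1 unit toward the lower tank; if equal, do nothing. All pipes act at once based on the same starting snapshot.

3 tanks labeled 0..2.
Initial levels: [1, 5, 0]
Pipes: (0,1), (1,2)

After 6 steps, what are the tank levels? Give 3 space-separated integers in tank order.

Step 1: flows [1->0,1->2] -> levels [2 3 1]
Step 2: flows [1->0,1->2] -> levels [3 1 2]
Step 3: flows [0->1,2->1] -> levels [2 3 1]
  -> period-2 cycle: step 3 state = step 1 state
  -> state at step 6: (6-1) mod 2 = 1, same as step 2 -> [3 1 2]

Answer: 3 1 2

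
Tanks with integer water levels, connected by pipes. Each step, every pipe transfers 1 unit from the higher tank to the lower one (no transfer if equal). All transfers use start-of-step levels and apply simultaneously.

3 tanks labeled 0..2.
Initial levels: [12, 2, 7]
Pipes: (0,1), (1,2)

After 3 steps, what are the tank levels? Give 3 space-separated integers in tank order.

Step 1: flows [0->1,2->1] -> levels [11 4 6]
Step 2: flows [0->1,2->1] -> levels [10 6 5]
Step 3: flows [0->1,1->2] -> levels [9 6 6]

Answer: 9 6 6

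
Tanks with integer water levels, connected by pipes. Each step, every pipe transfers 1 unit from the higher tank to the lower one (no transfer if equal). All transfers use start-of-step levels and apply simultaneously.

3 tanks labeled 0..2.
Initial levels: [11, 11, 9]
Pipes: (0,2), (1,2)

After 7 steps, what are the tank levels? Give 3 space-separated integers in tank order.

Answer: 10 10 11

Derivation:
Step 1: flows [0->2,1->2] -> levels [10 10 11]
Step 2: flows [2->0,2->1] -> levels [11 11 9]
  -> period-2 cycle: step 2 state = step 0 state
  -> state at step 7: (7-0) mod 2 = 1, same as step 1 -> [10 10 11]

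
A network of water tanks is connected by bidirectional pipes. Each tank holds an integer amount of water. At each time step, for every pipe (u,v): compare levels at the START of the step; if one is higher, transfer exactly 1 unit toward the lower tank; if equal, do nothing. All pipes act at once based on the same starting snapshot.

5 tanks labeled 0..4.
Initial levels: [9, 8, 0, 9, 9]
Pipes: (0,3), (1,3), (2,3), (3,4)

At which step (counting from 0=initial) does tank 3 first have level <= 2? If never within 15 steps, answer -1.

Answer: -1

Derivation:
Step 1: flows [0=3,3->1,3->2,3=4] -> levels [9 9 1 7 9]
Step 2: flows [0->3,1->3,3->2,4->3] -> levels [8 8 2 9 8]
Step 3: flows [3->0,3->1,3->2,3->4] -> levels [9 9 3 5 9]
Step 4: flows [0->3,1->3,3->2,4->3] -> levels [8 8 4 7 8]
Step 5: flows [0->3,1->3,3->2,4->3] -> levels [7 7 5 9 7]
Step 6: flows [3->0,3->1,3->2,3->4] -> levels [8 8 6 5 8]
Step 7: flows [0->3,1->3,2->3,4->3] -> levels [7 7 5 9 7]
  -> period-2 cycle (repeats step 5); tank 3 never drops to <=2
Tank 3 never reaches <=2 within 15 steps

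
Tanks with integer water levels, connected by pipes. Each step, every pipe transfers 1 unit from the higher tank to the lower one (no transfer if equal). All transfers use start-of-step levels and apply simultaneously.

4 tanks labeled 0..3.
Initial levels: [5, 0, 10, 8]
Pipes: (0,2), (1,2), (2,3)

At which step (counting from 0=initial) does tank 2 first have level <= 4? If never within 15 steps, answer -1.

Step 1: flows [2->0,2->1,2->3] -> levels [6 1 7 9]
Step 2: flows [2->0,2->1,3->2] -> levels [7 2 6 8]
Step 3: flows [0->2,2->1,3->2] -> levels [6 3 7 7]
Step 4: flows [2->0,2->1,2=3] -> levels [7 4 5 7]
Step 5: flows [0->2,2->1,3->2] -> levels [6 5 6 6]
Step 6: flows [0=2,2->1,2=3] -> levels [6 6 5 6]
Step 7: flows [0->2,1->2,3->2] -> levels [5 5 8 5]
Step 8: flows [2->0,2->1,2->3] -> levels [6 6 5 6]
  -> period-2 cycle (repeats step 6); tank 2 never drops to <=4
Tank 2 never reaches <=4 within 15 steps

Answer: -1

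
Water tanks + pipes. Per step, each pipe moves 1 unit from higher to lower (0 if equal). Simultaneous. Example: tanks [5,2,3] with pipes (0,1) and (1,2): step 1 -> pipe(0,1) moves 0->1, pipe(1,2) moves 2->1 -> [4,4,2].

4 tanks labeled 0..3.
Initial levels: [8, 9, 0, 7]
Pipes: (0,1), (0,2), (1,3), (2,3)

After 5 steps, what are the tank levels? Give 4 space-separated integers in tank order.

Step 1: flows [1->0,0->2,1->3,3->2] -> levels [8 7 2 7]
Step 2: flows [0->1,0->2,1=3,3->2] -> levels [6 8 4 6]
Step 3: flows [1->0,0->2,1->3,3->2] -> levels [6 6 6 6]
Step 4: flows [0=1,0=2,1=3,2=3] -> levels [6 6 6 6]
  -> stable; steps 5..5 unchanged -> [6 6 6 6]

Answer: 6 6 6 6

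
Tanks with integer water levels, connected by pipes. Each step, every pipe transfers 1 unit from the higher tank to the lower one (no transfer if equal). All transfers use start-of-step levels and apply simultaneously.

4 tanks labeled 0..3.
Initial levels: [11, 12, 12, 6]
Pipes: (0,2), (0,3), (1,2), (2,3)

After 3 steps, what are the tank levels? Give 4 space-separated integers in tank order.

Step 1: flows [2->0,0->3,1=2,2->3] -> levels [11 12 10 8]
Step 2: flows [0->2,0->3,1->2,2->3] -> levels [9 11 11 10]
Step 3: flows [2->0,3->0,1=2,2->3] -> levels [11 11 9 10]

Answer: 11 11 9 10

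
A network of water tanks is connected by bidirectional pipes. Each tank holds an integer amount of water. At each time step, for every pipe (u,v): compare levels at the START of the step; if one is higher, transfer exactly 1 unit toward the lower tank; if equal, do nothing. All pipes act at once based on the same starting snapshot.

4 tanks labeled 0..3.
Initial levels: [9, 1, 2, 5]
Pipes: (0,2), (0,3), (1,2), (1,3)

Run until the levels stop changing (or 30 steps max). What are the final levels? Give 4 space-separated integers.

Answer: 4 3 5 5

Derivation:
Step 1: flows [0->2,0->3,2->1,3->1] -> levels [7 3 2 5]
Step 2: flows [0->2,0->3,1->2,3->1] -> levels [5 3 4 5]
Step 3: flows [0->2,0=3,2->1,3->1] -> levels [4 5 4 4]
Step 4: flows [0=2,0=3,1->2,1->3] -> levels [4 3 5 5]
Step 5: flows [2->0,3->0,2->1,3->1] -> levels [6 5 3 3]
Step 6: flows [0->2,0->3,1->2,1->3] -> levels [4 3 5 5]
  -> period-2 cycle: step 6 state = step 4 state; never stabilizes
  -> state at step 30: (30-4) mod 2 = 0, same as step 4 -> [4 3 5 5]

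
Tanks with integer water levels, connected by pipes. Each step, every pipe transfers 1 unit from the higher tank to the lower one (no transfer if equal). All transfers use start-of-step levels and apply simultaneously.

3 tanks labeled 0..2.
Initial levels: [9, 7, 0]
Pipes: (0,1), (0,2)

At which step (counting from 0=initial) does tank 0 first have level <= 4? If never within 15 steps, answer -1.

Answer: 7

Derivation:
Step 1: flows [0->1,0->2] -> levels [7 8 1]
Step 2: flows [1->0,0->2] -> levels [7 7 2]
Step 3: flows [0=1,0->2] -> levels [6 7 3]
Step 4: flows [1->0,0->2] -> levels [6 6 4]
Step 5: flows [0=1,0->2] -> levels [5 6 5]
Step 6: flows [1->0,0=2] -> levels [6 5 5]
Step 7: flows [0->1,0->2] -> levels [4 6 6]
Tank 0 first reaches <=4 at step 7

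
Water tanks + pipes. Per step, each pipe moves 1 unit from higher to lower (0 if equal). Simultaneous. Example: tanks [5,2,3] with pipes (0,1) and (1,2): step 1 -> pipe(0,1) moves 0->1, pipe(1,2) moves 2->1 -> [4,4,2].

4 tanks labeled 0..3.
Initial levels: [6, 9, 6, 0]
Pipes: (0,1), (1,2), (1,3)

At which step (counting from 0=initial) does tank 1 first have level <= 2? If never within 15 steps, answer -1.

Answer: -1

Derivation:
Step 1: flows [1->0,1->2,1->3] -> levels [7 6 7 1]
Step 2: flows [0->1,2->1,1->3] -> levels [6 7 6 2]
Step 3: flows [1->0,1->2,1->3] -> levels [7 4 7 3]
Step 4: flows [0->1,2->1,1->3] -> levels [6 5 6 4]
Step 5: flows [0->1,2->1,1->3] -> levels [5 6 5 5]
Step 6: flows [1->0,1->2,1->3] -> levels [6 3 6 6]
Step 7: flows [0->1,2->1,3->1] -> levels [5 6 5 5]
  -> period-2 cycle (repeats step 5); tank 1 never drops to <=2
Tank 1 never reaches <=2 within 15 steps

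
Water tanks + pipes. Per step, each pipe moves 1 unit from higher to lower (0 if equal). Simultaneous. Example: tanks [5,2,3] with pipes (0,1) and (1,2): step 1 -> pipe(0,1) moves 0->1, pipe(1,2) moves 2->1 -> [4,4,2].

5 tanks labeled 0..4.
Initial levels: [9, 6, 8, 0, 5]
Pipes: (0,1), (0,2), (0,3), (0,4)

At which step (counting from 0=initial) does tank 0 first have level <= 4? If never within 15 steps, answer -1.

Answer: 5

Derivation:
Step 1: flows [0->1,0->2,0->3,0->4] -> levels [5 7 9 1 6]
Step 2: flows [1->0,2->0,0->3,4->0] -> levels [7 6 8 2 5]
Step 3: flows [0->1,2->0,0->3,0->4] -> levels [5 7 7 3 6]
Step 4: flows [1->0,2->0,0->3,4->0] -> levels [7 6 6 4 5]
Step 5: flows [0->1,0->2,0->3,0->4] -> levels [3 7 7 5 6]
Tank 0 first reaches <=4 at step 5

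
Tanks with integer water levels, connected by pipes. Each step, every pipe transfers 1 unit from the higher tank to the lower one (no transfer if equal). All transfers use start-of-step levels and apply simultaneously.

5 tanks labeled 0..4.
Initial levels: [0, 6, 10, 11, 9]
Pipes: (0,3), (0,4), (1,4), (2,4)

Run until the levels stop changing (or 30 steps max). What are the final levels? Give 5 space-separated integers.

Answer: 8 8 8 7 5

Derivation:
Step 1: flows [3->0,4->0,4->1,2->4] -> levels [2 7 9 10 8]
Step 2: flows [3->0,4->0,4->1,2->4] -> levels [4 8 8 9 7]
Step 3: flows [3->0,4->0,1->4,2->4] -> levels [6 7 7 8 8]
Step 4: flows [3->0,4->0,4->1,4->2] -> levels [8 8 8 7 5]
Step 5: flows [0->3,0->4,1->4,2->4] -> levels [6 7 7 8 8]
  -> period-2 cycle: step 5 state = step 3 state; never stabilizes
  -> state at step 30: (30-3) mod 2 = 1, same as step 4 -> [8 8 8 7 5]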